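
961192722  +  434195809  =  1395388531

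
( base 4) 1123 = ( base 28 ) 37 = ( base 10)91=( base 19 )4f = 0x5b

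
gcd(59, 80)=1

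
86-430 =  - 344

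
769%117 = 67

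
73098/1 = 73098 = 73098.00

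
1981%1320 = 661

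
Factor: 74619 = 3^2*8291^1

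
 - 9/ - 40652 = 9/40652 = 0.00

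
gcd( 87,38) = 1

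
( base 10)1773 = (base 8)3355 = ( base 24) 31l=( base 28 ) 279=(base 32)1nd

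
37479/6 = 6246 + 1/2 = 6246.50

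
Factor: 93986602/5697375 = 2^1*3^(-1)*5^(-3)  *23^1*15193^( - 1)*2043187^1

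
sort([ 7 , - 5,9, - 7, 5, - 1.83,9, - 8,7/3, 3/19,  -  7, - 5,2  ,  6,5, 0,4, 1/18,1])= [ - 8, - 7,-7 , - 5, -5,- 1.83,0,  1/18,3/19 , 1,2,7/3,4, 5  ,  5 , 6,7,9,  9 ]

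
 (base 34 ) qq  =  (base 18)2EA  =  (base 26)190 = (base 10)910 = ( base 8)1616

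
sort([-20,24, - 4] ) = [-20,-4, 24] 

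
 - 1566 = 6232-7798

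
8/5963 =8/5963 =0.00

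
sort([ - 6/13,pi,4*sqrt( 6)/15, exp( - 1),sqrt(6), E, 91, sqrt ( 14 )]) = [ - 6/13,exp( - 1), 4*sqrt( 6) /15, sqrt ( 6)  ,  E,pi, sqrt(14 ), 91 ] 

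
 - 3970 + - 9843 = - 13813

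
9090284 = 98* 92758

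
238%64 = 46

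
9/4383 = 1/487= 0.00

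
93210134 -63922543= 29287591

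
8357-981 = 7376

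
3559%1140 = 139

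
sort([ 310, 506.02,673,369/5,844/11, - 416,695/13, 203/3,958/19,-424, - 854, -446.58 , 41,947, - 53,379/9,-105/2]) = [ -854, - 446.58, -424 , - 416,-53, - 105/2, 41,379/9,958/19 , 695/13, 203/3,369/5, 844/11,  310,506.02,673 , 947] 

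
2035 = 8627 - 6592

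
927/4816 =927/4816= 0.19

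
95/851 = 95/851 = 0.11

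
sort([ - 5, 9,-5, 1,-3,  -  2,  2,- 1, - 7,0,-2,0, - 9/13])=[-7,-5, - 5, - 3,-2,-2 , - 1,-9/13,0,  0, 1,2,9]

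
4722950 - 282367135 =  - 277644185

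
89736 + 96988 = 186724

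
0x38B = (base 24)1dj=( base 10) 907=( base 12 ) 637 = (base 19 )29e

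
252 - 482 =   -  230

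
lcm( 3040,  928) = 88160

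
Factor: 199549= 7^1 * 29^1*983^1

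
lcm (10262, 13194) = 92358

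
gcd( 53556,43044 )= 12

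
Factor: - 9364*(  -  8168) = 76485152= 2^5*1021^1*2341^1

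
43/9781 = 43/9781 = 0.00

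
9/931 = 9/931 = 0.01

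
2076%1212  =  864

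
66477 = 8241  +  58236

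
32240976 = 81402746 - 49161770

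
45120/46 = 980  +  20/23 = 980.87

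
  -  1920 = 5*(  -  384 )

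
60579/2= 60579/2=30289.50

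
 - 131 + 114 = -17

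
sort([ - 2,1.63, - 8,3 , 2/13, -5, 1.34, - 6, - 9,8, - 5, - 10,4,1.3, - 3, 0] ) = [-10, - 9, - 8 , - 6, - 5,-5, - 3,- 2, 0, 2/13,1.3,1.34,1.63, 3, 4,  8]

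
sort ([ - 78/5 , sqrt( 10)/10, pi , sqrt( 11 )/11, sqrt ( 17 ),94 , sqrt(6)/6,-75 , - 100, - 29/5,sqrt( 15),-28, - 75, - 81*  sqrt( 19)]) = [ - 81*sqrt( 19),-100, - 75, - 75,  -  28, - 78/5, - 29/5, sqrt(11) /11, sqrt( 10 )/10, sqrt (6) /6,pi,sqrt(15), sqrt( 17),94]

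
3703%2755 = 948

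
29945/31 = 29945/31 = 965.97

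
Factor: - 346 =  - 2^1*173^1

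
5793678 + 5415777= 11209455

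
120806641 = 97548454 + 23258187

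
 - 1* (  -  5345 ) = 5345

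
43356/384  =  112 + 29/32=112.91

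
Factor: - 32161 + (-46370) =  - 3^1* 26177^1 = - 78531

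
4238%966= 374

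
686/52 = 13 + 5/26 = 13.19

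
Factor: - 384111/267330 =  - 273/190 = - 2^(-1 )*3^1*5^( - 1)*7^1*13^1*19^( - 1 ) 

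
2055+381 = 2436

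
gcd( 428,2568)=428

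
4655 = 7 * 665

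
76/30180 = 19/7545 = 0.00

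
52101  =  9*5789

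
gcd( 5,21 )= 1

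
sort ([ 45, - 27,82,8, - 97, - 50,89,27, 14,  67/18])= [ - 97, - 50,-27,  67/18,8,14,27, 45,82, 89] 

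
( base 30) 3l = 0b1101111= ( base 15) 76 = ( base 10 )111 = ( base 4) 1233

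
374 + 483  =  857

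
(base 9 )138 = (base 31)3n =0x74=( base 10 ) 116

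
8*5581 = 44648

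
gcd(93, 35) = 1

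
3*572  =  1716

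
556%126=52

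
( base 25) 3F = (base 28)36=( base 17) 55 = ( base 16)5A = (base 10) 90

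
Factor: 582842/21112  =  2^( - 2 )*7^( - 1 )*773^1 = 773/28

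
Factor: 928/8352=3^( - 2 ) = 1/9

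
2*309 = 618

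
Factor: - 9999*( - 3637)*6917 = 3^2*11^1 * 101^1*3637^1 *6917^1 = 251546132871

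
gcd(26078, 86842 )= 2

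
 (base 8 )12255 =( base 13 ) 2542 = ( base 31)5FN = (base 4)1102231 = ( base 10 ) 5293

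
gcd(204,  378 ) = 6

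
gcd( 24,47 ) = 1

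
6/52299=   2/17433= 0.00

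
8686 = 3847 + 4839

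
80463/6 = 13410+1/2 = 13410.50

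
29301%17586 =11715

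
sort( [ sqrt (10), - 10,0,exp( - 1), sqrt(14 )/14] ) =[ - 10, 0,sqrt(14)/14, exp(  -  1) , sqrt(10) ] 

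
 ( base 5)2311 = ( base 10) 331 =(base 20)GB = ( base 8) 513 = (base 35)9g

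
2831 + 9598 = 12429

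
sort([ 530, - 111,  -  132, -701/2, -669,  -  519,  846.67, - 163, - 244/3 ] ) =[ - 669,-519,  -  701/2, - 163, - 132, - 111, -244/3, 530, 846.67 ] 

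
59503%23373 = 12757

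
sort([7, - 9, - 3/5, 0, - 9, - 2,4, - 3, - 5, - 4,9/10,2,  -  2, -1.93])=[ - 9, - 9, - 5,- 4, - 3, - 2, - 2 , - 1.93,- 3/5,0,  9/10,2, 4,7]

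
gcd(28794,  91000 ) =2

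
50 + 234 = 284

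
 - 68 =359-427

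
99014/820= 49507/410 = 120.75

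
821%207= 200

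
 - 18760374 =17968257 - 36728631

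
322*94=30268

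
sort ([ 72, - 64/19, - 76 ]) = [  -  76, - 64/19, 72 ]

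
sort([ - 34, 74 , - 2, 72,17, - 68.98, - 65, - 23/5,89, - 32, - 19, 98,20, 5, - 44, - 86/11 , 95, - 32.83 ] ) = [ - 68.98, - 65 , - 44 , -34, - 32.83 , - 32, - 19 , - 86/11, - 23/5, - 2, 5,  17, 20, 72,74,89, 95  ,  98 ]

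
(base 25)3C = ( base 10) 87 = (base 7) 153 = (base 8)127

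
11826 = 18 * 657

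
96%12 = 0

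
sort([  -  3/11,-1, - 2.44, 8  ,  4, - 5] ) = [-5, -2.44, - 1,  -  3/11,4,8]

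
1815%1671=144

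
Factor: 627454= 2^1 * 313727^1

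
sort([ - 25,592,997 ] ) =[ -25 , 592,997 ]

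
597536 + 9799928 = 10397464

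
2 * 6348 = 12696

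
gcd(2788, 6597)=1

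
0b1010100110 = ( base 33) KI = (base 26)102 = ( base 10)678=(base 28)o6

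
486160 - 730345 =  - 244185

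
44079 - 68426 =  - 24347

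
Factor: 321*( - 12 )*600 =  - 2311200 = - 2^5*3^3*5^2*107^1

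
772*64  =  49408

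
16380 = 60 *273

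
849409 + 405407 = 1254816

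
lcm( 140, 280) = 280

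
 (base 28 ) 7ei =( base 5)142043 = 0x170a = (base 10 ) 5898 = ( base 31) 648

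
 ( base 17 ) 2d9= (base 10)808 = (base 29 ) RP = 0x328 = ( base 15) 38D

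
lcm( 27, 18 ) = 54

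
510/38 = 255/19 = 13.42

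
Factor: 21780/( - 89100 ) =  - 3^( - 2 )*5^ (- 1)*11^1 = - 11/45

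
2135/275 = 427/55 =7.76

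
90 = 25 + 65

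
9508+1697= 11205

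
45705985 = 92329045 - 46623060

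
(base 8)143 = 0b1100011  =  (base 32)33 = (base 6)243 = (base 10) 99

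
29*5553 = 161037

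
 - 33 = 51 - 84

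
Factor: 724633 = 7^1*13^1 * 7963^1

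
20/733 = 20/733=0.03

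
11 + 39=50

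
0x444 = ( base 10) 1092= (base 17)3D4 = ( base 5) 13332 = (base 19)309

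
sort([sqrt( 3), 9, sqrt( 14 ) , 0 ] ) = [ 0, sqrt( 3),sqrt( 14 ), 9] 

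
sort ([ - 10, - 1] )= [-10, - 1 ] 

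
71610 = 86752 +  - 15142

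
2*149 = 298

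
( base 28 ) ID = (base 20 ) 15H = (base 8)1005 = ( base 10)517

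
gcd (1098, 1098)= 1098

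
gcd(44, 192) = 4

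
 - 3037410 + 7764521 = 4727111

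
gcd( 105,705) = 15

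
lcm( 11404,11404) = 11404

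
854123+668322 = 1522445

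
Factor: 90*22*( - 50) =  -2^3*3^2*5^3*11^1 = - 99000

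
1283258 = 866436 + 416822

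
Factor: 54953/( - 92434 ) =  - 2^(-1)*113^ ( - 1)*179^1*307^1 * 409^( - 1)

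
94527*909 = 85925043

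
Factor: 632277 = 3^2*163^1*431^1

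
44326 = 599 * 74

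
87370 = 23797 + 63573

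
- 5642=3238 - 8880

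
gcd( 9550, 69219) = 1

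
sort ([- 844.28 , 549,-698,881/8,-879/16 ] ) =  [ - 844.28,-698, - 879/16, 881/8, 549]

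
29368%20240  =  9128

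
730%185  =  175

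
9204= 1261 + 7943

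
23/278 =23/278 = 0.08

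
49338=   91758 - 42420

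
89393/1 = 89393 =89393.00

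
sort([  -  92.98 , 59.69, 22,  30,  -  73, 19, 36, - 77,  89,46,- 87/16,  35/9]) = [ - 92.98  ,-77,-73, - 87/16, 35/9,19,22, 30, 36, 46, 59.69,  89] 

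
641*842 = 539722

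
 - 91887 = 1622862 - 1714749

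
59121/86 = 59121/86 = 687.45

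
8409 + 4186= 12595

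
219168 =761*288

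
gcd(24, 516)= 12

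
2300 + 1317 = 3617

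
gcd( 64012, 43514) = 2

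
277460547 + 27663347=305123894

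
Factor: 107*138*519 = 2^1 * 3^2*23^1*107^1 * 173^1 = 7663554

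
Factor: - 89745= - 3^1  *  5^1*31^1*193^1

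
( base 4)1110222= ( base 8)12452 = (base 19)f03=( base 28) 6PE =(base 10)5418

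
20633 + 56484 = 77117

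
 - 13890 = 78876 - 92766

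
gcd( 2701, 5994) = 37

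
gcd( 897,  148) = 1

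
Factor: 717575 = 5^2*28703^1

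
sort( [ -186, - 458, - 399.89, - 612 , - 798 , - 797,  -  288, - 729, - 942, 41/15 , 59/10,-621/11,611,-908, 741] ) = [ - 942, - 908 , - 798, - 797, - 729, - 612,-458, - 399.89, - 288,- 186, - 621/11,41/15, 59/10,611,741 ]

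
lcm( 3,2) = 6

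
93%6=3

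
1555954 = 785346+770608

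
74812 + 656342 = 731154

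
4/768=1/192  =  0.01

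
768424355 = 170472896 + 597951459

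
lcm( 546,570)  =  51870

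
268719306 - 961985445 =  - 693266139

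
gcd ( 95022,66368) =2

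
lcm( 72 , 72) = 72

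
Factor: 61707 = 3^1 *67^1*307^1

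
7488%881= 440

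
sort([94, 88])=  [88  ,  94]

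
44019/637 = 69 + 66/637 = 69.10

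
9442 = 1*9442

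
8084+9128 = 17212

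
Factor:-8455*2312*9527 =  - 186233414920 = - 2^3*5^1*  7^1*17^2*19^1 * 89^1 * 1361^1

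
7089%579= 141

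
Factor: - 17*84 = - 1428 = - 2^2*3^1*7^1*17^1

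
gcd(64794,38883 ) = 3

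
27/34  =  27/34  =  0.79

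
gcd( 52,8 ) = 4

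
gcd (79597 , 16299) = 1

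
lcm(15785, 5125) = 394625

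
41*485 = 19885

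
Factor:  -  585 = -3^2*5^1*13^1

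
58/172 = 29/86  =  0.34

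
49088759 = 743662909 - 694574150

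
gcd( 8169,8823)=3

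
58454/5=11690 + 4/5 =11690.80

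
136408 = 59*2312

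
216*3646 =787536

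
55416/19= 2916+12/19 = 2916.63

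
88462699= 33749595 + 54713104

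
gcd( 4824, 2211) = 201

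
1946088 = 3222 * 604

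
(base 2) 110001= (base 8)61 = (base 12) 41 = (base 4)301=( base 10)49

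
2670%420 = 150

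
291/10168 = 291/10168=0.03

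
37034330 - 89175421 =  -52141091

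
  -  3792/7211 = - 1 + 3419/7211 = -  0.53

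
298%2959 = 298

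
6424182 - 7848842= - 1424660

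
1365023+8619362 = 9984385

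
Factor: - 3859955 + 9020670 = 5^1*7^1*147449^1   =  5160715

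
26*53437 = 1389362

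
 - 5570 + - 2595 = - 8165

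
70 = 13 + 57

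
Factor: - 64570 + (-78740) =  - 143310 = - 2^1*3^1*5^1*17^1*281^1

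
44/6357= 44/6357= 0.01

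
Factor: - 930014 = - 2^1*465007^1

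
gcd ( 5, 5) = 5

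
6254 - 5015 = 1239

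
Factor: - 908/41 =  - 2^2*41^(  -  1 )*227^1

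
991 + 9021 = 10012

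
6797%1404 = 1181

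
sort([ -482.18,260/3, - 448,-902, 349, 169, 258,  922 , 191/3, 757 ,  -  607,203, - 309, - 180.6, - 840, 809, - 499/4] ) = [ - 902, - 840, -607, - 482.18 , - 448, - 309, - 180.6, - 499/4, 191/3, 260/3, 169,  203, 258, 349 , 757, 809, 922 ]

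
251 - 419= - 168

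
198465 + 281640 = 480105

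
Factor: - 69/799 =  - 3^1*17^( - 1 )*23^1  *  47^( -1)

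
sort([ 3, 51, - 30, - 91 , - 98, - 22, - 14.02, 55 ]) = [ - 98,-91 ,  -  30,- 22, - 14.02,3, 51,55 ] 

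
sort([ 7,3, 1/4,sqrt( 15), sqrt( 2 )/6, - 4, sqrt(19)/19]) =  [ - 4,sqrt( 19 ) /19, sqrt( 2 ) /6,1/4, 3, sqrt( 15),7]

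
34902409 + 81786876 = 116689285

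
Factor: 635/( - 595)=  - 7^( - 1)*17^( - 1)*127^1 = - 127/119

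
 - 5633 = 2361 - 7994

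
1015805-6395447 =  - 5379642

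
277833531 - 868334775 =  - 590501244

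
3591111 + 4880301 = 8471412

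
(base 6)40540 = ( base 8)12414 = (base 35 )4DX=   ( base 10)5388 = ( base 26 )7p6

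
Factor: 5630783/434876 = 2^( - 2 )*13^(-1)*19^1*59^1* 5023^1* 8363^(  -  1 ) 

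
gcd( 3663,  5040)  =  9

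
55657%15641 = 8734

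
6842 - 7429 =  - 587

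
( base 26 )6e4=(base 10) 4424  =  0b1000101001000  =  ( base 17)F54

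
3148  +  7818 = 10966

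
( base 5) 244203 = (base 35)7ks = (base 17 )1F34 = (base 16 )2457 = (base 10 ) 9303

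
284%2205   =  284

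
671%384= 287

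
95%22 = 7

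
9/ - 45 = - 1/5 = - 0.20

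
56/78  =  28/39 = 0.72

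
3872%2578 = 1294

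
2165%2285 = 2165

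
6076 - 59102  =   - 53026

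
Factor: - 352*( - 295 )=103840=2^5 * 5^1 *11^1 * 59^1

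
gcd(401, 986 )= 1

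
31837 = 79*403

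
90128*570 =51372960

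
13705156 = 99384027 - 85678871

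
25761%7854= 2199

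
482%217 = 48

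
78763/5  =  78763/5 = 15752.60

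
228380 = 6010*38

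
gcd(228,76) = 76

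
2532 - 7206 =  - 4674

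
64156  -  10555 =53601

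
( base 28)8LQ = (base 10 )6886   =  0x1AE6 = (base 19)1018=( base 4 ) 1223212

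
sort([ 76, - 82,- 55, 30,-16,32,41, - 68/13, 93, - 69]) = [- 82, - 69, - 55, - 16, - 68/13, 30, 32,41, 76, 93 ] 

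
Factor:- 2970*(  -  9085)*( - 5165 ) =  - 2^1*3^3*5^3*11^1*23^1*79^1*1033^1 = - 139364354250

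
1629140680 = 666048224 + 963092456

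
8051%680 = 571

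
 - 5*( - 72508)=362540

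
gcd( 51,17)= 17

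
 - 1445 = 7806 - 9251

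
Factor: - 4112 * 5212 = -21431744 = - 2^6*257^1*1303^1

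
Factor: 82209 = 3^1*67^1*409^1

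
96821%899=628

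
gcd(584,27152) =8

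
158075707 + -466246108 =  - 308170401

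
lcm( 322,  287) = 13202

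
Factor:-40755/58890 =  - 2^(  -  1 )* 11^1 * 19^1 * 151^ (-1 ) =- 209/302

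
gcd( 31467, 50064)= 3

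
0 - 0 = 0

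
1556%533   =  490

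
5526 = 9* 614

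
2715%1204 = 307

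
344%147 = 50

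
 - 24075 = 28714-52789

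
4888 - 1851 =3037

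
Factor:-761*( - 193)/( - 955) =  -  146873/955 = - 5^( - 1 )*191^( - 1)*193^1 * 761^1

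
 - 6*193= - 1158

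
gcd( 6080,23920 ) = 80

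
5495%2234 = 1027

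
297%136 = 25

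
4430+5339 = 9769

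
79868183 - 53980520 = 25887663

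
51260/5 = 10252 = 10252.00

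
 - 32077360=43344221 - 75421581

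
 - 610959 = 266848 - 877807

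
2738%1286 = 166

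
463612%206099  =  51414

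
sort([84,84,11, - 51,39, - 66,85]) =[ - 66, - 51,11,39, 84,84, 85 ] 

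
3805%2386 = 1419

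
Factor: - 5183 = - 71^1*73^1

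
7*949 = 6643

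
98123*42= 4121166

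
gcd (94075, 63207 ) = 1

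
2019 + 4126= 6145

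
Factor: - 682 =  - 2^1*11^1*31^1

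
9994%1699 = 1499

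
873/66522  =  291/22174 = 0.01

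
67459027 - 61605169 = 5853858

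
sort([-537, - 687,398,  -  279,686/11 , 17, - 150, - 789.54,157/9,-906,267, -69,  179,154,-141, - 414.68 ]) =[ - 906,  -  789.54, - 687,- 537, - 414.68,-279, - 150,-141, - 69,17, 157/9,686/11,  154,179 , 267 , 398] 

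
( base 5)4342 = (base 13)36c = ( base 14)309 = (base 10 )597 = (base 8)1125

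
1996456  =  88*22687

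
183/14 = 183/14  =  13.07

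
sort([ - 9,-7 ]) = [ - 9,-7]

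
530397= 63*8419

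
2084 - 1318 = 766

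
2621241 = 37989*69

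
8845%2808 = 421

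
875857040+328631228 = 1204488268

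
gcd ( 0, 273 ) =273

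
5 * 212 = 1060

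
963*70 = 67410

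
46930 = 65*722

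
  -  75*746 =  - 55950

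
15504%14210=1294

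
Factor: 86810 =2^1*5^1*8681^1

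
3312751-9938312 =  - 6625561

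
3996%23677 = 3996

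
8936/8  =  1117= 1117.00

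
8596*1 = 8596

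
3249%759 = 213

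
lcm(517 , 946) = 44462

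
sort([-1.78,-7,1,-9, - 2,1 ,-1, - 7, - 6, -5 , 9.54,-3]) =[ - 9,-7,-7, - 6, - 5 , - 3,-2,-1.78,-1,1,1,9.54] 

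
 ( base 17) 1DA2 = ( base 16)228a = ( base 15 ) 2947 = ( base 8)21212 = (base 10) 8842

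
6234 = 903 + 5331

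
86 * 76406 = 6570916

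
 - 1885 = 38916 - 40801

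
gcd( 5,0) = 5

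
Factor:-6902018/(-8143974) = 3451009/4071987 = 3^(  -  2)*452443^( - 1 )*3451009^1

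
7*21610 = 151270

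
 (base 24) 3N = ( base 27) 3e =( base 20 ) 4F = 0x5F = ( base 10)95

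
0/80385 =0 = 0.00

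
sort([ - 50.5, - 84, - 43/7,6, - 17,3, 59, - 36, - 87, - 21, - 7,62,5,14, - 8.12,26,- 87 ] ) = [ - 87, - 87,-84, - 50.5, - 36,  -  21, - 17, - 8.12, - 7,-43/7,3,5,6,14,26, 59,  62 ]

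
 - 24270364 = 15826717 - 40097081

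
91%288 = 91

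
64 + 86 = 150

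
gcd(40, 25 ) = 5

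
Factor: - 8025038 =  - 2^1*7^1* 61^1* 9397^1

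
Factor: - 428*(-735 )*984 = 2^5 *3^2*5^1 *7^2*41^1*107^1 = 309546720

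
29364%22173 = 7191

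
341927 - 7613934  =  -7272007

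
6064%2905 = 254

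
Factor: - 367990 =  - 2^1*5^1*7^2*751^1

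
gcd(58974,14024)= 2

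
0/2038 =0 = 0.00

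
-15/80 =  - 1  +  13/16 = - 0.19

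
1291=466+825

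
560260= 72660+487600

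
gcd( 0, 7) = 7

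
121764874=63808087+57956787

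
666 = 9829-9163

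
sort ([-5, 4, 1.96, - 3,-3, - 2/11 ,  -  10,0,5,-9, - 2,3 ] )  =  [ - 10,-9, - 5, - 3,  -  3,-2,-2/11, 0,1.96,3, 4,5 ] 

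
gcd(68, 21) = 1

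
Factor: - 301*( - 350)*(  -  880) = -2^5*5^3*7^2*11^1*43^1 = -92708000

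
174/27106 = 87/13553=0.01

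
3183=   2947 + 236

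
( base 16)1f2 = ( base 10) 498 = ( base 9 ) 613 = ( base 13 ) 2c4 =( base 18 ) 19c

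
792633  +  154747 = 947380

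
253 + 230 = 483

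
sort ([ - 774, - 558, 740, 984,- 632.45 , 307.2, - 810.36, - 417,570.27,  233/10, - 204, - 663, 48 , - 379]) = [ - 810.36, - 774,  -  663, - 632.45, - 558, - 417, - 379, - 204,233/10,  48, 307.2,570.27 , 740,984] 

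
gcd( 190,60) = 10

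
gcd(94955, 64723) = 1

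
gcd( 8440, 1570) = 10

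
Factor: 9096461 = 11^1*397^1*2083^1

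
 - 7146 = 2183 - 9329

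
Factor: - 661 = - 661^1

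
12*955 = 11460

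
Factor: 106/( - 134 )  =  -53^1 * 67^( - 1) = - 53/67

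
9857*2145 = 21143265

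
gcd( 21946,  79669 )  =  1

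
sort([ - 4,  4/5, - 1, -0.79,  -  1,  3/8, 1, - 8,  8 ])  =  [-8,- 4,- 1,-1, -0.79, 3/8 , 4/5, 1,  8 ]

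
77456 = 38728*2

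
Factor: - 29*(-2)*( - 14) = -2^2 * 7^1*29^1 = - 812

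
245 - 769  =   - 524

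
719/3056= 719/3056 = 0.24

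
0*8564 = 0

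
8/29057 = 8/29057= 0.00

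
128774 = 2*64387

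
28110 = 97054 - 68944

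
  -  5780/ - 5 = 1156/1 = 1156.00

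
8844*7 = 61908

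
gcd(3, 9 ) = 3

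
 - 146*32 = -4672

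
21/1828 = 21/1828 = 0.01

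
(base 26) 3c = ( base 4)1122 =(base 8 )132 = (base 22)42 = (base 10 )90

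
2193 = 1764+429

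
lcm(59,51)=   3009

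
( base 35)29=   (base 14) 59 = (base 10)79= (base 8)117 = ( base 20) 3j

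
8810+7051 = 15861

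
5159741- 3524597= 1635144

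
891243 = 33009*27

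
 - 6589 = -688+-5901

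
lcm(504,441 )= 3528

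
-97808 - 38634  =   - 136442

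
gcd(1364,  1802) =2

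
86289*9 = 776601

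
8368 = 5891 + 2477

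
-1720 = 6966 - 8686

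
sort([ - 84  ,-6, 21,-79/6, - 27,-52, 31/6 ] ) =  [-84, - 52, - 27, - 79/6, - 6, 31/6,21]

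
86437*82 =7087834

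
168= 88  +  80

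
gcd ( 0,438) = 438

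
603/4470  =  201/1490=0.13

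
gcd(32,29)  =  1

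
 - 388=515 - 903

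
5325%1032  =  165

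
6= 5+1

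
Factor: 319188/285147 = 2^2*3^ (- 2)*59^(  -  1 )*67^1*179^(-1 )*397^1 = 106396/95049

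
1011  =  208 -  - 803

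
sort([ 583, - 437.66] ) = [  -  437.66,583]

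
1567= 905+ 662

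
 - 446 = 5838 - 6284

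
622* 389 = 241958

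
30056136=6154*4884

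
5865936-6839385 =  - 973449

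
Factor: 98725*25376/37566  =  1252622800/18783 = 2^4*3^( - 2)*5^2*11^1*13^1*61^1*359^1*2087^( - 1) 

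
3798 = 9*422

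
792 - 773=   19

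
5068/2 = 2534 = 2534.00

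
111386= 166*671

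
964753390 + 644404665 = 1609158055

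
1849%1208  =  641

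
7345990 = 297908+7048082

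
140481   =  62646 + 77835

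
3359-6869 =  - 3510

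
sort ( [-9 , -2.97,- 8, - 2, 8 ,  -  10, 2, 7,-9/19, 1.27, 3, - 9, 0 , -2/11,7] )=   [ - 10, - 9, - 9, -8, - 2.97, -2, - 9/19, - 2/11, 0,1.27, 2,3, 7,  7,  8 ]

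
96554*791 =76374214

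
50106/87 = 575+27/29  =  575.93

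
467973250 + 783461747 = 1251434997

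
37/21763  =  37/21763 =0.00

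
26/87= 26/87 = 0.30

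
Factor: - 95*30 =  - 2^1* 3^1*5^2*19^1 = - 2850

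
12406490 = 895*13862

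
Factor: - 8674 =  -2^1*4337^1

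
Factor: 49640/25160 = 73/37 = 37^(-1) * 73^1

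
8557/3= 2852+ 1/3= 2852.33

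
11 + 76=87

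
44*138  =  6072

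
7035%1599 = 639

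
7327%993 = 376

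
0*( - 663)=0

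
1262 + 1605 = 2867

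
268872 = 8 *33609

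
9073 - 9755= - 682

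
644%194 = 62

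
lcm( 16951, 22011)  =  1474737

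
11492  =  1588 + 9904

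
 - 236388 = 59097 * ( - 4 ) 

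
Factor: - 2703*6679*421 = -7600454877 = -3^1 * 17^1*53^1 * 421^1*6679^1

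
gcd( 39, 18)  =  3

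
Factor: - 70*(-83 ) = 2^1 *5^1 *7^1*83^1 = 5810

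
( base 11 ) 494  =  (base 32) ib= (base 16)24b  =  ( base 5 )4322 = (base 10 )587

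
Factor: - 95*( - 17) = 1615=5^1 * 17^1*19^1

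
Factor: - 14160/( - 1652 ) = 60/7  =  2^2*3^1*5^1*7^( - 1) 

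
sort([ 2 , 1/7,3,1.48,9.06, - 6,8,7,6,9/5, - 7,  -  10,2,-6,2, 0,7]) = [ - 10, - 7,- 6, - 6,0,1/7,1.48,9/5,2,2,2, 3, 6,7,7,8, 9.06] 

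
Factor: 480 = 2^5*3^1  *  5^1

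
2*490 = 980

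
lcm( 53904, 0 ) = 0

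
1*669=669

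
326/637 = 326/637 =0.51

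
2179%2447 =2179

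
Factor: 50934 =2^1*3^1 * 13^1*653^1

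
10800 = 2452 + 8348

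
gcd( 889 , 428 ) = 1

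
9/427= 9/427 = 0.02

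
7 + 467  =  474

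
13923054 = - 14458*(  -  963)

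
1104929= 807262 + 297667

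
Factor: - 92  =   - 2^2*23^1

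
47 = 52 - 5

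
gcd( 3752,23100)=28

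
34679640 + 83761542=118441182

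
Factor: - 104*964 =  - 100256 = - 2^5*13^1*241^1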